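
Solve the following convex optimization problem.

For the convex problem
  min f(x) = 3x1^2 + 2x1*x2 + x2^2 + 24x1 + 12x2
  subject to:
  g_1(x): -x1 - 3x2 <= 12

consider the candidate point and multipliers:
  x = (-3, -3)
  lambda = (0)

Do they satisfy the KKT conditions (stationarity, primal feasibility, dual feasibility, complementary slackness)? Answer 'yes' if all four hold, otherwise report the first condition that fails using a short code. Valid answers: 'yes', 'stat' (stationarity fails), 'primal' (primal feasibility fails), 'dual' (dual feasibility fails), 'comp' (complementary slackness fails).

Gradient of f: grad f(x) = Q x + c = (0, 0)
Constraint values g_i(x) = a_i^T x - b_i:
  g_1((-3, -3)) = 0
Stationarity residual: grad f(x) + sum_i lambda_i a_i = (0, 0)
  -> stationarity OK
Primal feasibility (all g_i <= 0): OK
Dual feasibility (all lambda_i >= 0): OK
Complementary slackness (lambda_i * g_i(x) = 0 for all i): OK

Verdict: yes, KKT holds.

yes


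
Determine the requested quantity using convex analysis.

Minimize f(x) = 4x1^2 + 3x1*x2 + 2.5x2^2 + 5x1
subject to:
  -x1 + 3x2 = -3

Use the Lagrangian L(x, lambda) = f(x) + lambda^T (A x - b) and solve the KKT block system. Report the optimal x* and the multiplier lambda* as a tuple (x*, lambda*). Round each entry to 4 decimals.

Form the Lagrangian:
  L(x, lambda) = (1/2) x^T Q x + c^T x + lambda^T (A x - b)
Stationarity (grad_x L = 0): Q x + c + A^T lambda = 0.
Primal feasibility: A x = b.

This gives the KKT block system:
  [ Q   A^T ] [ x     ]   [-c ]
  [ A    0  ] [ lambda ] = [ b ]

Solving the linear system:
  x*      = (-0.0316, -1.0105)
  lambda* = (1.7158)
  f(x*)   = 2.4947

x* = (-0.0316, -1.0105), lambda* = (1.7158)


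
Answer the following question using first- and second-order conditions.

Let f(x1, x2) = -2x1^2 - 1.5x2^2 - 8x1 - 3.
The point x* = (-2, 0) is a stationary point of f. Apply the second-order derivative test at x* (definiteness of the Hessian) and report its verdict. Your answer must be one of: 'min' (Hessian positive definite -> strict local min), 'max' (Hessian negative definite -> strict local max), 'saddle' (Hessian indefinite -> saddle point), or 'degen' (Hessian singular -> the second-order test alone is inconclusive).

Compute the Hessian H = grad^2 f:
  H = [[-4, 0], [0, -3]]
Verify stationarity: grad f(x*) = H x* + g = (0, 0).
Eigenvalues of H: -4, -3.
Both eigenvalues < 0, so H is negative definite -> x* is a strict local max.

max


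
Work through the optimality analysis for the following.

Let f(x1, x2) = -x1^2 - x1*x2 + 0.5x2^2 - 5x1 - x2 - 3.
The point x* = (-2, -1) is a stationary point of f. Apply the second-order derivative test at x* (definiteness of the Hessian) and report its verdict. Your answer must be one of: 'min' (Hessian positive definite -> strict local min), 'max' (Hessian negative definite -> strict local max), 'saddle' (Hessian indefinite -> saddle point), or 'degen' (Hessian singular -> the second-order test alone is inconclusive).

Compute the Hessian H = grad^2 f:
  H = [[-2, -1], [-1, 1]]
Verify stationarity: grad f(x*) = H x* + g = (0, 0).
Eigenvalues of H: -2.3028, 1.3028.
Eigenvalues have mixed signs, so H is indefinite -> x* is a saddle point.

saddle


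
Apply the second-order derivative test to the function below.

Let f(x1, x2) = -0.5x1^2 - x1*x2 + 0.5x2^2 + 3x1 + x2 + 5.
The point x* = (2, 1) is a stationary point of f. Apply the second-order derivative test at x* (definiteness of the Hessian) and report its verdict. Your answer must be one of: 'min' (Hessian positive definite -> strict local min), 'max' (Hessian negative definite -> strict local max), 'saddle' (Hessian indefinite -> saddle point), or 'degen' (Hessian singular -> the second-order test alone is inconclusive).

Compute the Hessian H = grad^2 f:
  H = [[-1, -1], [-1, 1]]
Verify stationarity: grad f(x*) = H x* + g = (0, 0).
Eigenvalues of H: -1.4142, 1.4142.
Eigenvalues have mixed signs, so H is indefinite -> x* is a saddle point.

saddle


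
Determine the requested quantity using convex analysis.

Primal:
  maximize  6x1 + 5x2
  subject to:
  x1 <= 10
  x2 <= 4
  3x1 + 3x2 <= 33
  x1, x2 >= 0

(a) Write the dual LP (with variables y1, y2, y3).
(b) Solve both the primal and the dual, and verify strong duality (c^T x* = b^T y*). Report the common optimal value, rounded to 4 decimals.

The standard primal-dual pair for 'max c^T x s.t. A x <= b, x >= 0' is:
  Dual:  min b^T y  s.t.  A^T y >= c,  y >= 0.

So the dual LP is:
  minimize  10y1 + 4y2 + 33y3
  subject to:
    y1 + 3y3 >= 6
    y2 + 3y3 >= 5
    y1, y2, y3 >= 0

Solving the primal: x* = (10, 1).
  primal value c^T x* = 65.
Solving the dual: y* = (1, 0, 1.6667).
  dual value b^T y* = 65.
Strong duality: c^T x* = b^T y*. Confirmed.

65


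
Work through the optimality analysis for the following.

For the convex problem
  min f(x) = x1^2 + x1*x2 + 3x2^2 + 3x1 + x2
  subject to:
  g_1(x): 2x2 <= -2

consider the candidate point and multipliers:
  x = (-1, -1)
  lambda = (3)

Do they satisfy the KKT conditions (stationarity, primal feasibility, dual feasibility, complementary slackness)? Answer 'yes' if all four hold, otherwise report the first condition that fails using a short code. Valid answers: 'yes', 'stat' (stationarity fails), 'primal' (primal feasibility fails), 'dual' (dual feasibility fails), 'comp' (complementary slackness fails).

Gradient of f: grad f(x) = Q x + c = (0, -6)
Constraint values g_i(x) = a_i^T x - b_i:
  g_1((-1, -1)) = 0
Stationarity residual: grad f(x) + sum_i lambda_i a_i = (0, 0)
  -> stationarity OK
Primal feasibility (all g_i <= 0): OK
Dual feasibility (all lambda_i >= 0): OK
Complementary slackness (lambda_i * g_i(x) = 0 for all i): OK

Verdict: yes, KKT holds.

yes


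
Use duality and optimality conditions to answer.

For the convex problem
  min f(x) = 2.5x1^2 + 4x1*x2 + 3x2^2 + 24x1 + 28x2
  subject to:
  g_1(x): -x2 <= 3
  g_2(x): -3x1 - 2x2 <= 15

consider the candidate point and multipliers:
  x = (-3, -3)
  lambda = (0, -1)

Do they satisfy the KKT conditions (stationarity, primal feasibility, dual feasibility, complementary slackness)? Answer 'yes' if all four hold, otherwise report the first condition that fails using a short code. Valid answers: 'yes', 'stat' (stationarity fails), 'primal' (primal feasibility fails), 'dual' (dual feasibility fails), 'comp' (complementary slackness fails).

Gradient of f: grad f(x) = Q x + c = (-3, -2)
Constraint values g_i(x) = a_i^T x - b_i:
  g_1((-3, -3)) = 0
  g_2((-3, -3)) = 0
Stationarity residual: grad f(x) + sum_i lambda_i a_i = (0, 0)
  -> stationarity OK
Primal feasibility (all g_i <= 0): OK
Dual feasibility (all lambda_i >= 0): FAILS
Complementary slackness (lambda_i * g_i(x) = 0 for all i): OK

Verdict: the first failing condition is dual_feasibility -> dual.

dual


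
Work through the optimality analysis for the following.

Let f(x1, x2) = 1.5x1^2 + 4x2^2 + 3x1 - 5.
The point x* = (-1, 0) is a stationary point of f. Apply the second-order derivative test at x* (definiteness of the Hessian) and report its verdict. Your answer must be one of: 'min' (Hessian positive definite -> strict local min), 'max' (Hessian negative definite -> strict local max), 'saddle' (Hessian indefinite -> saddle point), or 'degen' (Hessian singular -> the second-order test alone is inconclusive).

Compute the Hessian H = grad^2 f:
  H = [[3, 0], [0, 8]]
Verify stationarity: grad f(x*) = H x* + g = (0, 0).
Eigenvalues of H: 3, 8.
Both eigenvalues > 0, so H is positive definite -> x* is a strict local min.

min


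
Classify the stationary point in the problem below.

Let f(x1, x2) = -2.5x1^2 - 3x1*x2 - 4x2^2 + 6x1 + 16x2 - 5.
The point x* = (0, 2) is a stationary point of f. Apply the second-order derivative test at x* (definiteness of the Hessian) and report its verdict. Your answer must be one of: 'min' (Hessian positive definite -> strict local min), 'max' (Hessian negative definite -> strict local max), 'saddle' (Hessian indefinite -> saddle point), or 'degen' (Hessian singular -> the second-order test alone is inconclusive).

Compute the Hessian H = grad^2 f:
  H = [[-5, -3], [-3, -8]]
Verify stationarity: grad f(x*) = H x* + g = (0, 0).
Eigenvalues of H: -9.8541, -3.1459.
Both eigenvalues < 0, so H is negative definite -> x* is a strict local max.

max


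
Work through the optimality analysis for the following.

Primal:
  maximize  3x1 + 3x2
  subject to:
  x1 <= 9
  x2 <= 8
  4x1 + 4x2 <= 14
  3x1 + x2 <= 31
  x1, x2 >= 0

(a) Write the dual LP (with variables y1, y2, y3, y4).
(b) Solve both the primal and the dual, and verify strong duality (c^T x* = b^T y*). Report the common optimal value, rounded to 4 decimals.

The standard primal-dual pair for 'max c^T x s.t. A x <= b, x >= 0' is:
  Dual:  min b^T y  s.t.  A^T y >= c,  y >= 0.

So the dual LP is:
  minimize  9y1 + 8y2 + 14y3 + 31y4
  subject to:
    y1 + 4y3 + 3y4 >= 3
    y2 + 4y3 + y4 >= 3
    y1, y2, y3, y4 >= 0

Solving the primal: x* = (3.5, 0).
  primal value c^T x* = 10.5.
Solving the dual: y* = (0, 0, 0.75, 0).
  dual value b^T y* = 10.5.
Strong duality: c^T x* = b^T y*. Confirmed.

10.5


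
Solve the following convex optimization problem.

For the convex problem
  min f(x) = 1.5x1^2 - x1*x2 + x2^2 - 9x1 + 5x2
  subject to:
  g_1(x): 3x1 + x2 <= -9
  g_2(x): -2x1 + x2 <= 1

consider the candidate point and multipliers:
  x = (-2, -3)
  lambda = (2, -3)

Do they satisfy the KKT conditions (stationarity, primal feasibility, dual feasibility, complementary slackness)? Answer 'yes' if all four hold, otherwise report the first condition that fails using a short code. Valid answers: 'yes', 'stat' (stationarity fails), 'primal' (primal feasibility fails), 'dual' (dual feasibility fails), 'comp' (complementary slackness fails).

Gradient of f: grad f(x) = Q x + c = (-12, 1)
Constraint values g_i(x) = a_i^T x - b_i:
  g_1((-2, -3)) = 0
  g_2((-2, -3)) = 0
Stationarity residual: grad f(x) + sum_i lambda_i a_i = (0, 0)
  -> stationarity OK
Primal feasibility (all g_i <= 0): OK
Dual feasibility (all lambda_i >= 0): FAILS
Complementary slackness (lambda_i * g_i(x) = 0 for all i): OK

Verdict: the first failing condition is dual_feasibility -> dual.

dual


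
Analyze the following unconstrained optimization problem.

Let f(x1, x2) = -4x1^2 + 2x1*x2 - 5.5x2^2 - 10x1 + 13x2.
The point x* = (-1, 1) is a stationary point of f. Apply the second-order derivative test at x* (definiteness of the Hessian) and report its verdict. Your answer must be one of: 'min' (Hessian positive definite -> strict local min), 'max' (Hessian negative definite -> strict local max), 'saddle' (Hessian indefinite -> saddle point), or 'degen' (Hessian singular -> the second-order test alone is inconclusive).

Compute the Hessian H = grad^2 f:
  H = [[-8, 2], [2, -11]]
Verify stationarity: grad f(x*) = H x* + g = (0, 0).
Eigenvalues of H: -12, -7.
Both eigenvalues < 0, so H is negative definite -> x* is a strict local max.

max


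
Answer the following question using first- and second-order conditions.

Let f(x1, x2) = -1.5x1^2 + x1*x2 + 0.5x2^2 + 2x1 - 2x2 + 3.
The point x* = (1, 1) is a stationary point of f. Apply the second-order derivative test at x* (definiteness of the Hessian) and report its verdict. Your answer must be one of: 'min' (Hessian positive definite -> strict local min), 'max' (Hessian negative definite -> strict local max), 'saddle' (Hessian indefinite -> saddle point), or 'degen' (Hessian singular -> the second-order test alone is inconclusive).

Compute the Hessian H = grad^2 f:
  H = [[-3, 1], [1, 1]]
Verify stationarity: grad f(x*) = H x* + g = (0, 0).
Eigenvalues of H: -3.2361, 1.2361.
Eigenvalues have mixed signs, so H is indefinite -> x* is a saddle point.

saddle


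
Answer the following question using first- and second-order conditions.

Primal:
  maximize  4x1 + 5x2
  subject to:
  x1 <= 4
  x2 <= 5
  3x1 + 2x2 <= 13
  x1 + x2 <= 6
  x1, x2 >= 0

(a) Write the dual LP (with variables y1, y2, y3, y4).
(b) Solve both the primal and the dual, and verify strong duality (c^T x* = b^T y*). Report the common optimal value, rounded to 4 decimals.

The standard primal-dual pair for 'max c^T x s.t. A x <= b, x >= 0' is:
  Dual:  min b^T y  s.t.  A^T y >= c,  y >= 0.

So the dual LP is:
  minimize  4y1 + 5y2 + 13y3 + 6y4
  subject to:
    y1 + 3y3 + y4 >= 4
    y2 + 2y3 + y4 >= 5
    y1, y2, y3, y4 >= 0

Solving the primal: x* = (1, 5).
  primal value c^T x* = 29.
Solving the dual: y* = (0, 2.3333, 1.3333, 0).
  dual value b^T y* = 29.
Strong duality: c^T x* = b^T y*. Confirmed.

29


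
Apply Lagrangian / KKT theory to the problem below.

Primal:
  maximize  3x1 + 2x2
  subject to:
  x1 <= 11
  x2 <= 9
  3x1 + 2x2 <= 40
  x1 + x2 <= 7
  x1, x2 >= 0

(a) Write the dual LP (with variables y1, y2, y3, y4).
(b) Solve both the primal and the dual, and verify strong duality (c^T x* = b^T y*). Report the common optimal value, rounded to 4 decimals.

The standard primal-dual pair for 'max c^T x s.t. A x <= b, x >= 0' is:
  Dual:  min b^T y  s.t.  A^T y >= c,  y >= 0.

So the dual LP is:
  minimize  11y1 + 9y2 + 40y3 + 7y4
  subject to:
    y1 + 3y3 + y4 >= 3
    y2 + 2y3 + y4 >= 2
    y1, y2, y3, y4 >= 0

Solving the primal: x* = (7, 0).
  primal value c^T x* = 21.
Solving the dual: y* = (0, 0, 0, 3).
  dual value b^T y* = 21.
Strong duality: c^T x* = b^T y*. Confirmed.

21


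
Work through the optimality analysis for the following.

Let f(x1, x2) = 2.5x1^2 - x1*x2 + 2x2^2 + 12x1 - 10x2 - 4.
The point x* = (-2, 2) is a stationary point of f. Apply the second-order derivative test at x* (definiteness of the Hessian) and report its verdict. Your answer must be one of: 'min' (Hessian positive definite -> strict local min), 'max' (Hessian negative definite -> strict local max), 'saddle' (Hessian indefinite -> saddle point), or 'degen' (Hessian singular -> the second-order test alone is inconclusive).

Compute the Hessian H = grad^2 f:
  H = [[5, -1], [-1, 4]]
Verify stationarity: grad f(x*) = H x* + g = (0, 0).
Eigenvalues of H: 3.382, 5.618.
Both eigenvalues > 0, so H is positive definite -> x* is a strict local min.

min


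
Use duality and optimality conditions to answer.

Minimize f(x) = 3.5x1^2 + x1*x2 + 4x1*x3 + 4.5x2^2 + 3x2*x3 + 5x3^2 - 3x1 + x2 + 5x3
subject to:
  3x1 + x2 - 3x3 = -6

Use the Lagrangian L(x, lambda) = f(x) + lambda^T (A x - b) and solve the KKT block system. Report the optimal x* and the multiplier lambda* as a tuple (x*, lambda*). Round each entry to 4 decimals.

Form the Lagrangian:
  L(x, lambda) = (1/2) x^T Q x + c^T x + lambda^T (A x - b)
Stationarity (grad_x L = 0): Q x + c + A^T lambda = 0.
Primal feasibility: A x = b.

This gives the KKT block system:
  [ Q   A^T ] [ x     ]   [-c ]
  [ A    0  ] [ lambda ] = [ b ]

Solving the linear system:
  x*      = (-1.0122, -0.5417, 0.8072)
  lambda* = (2.4661)
  f(x*)   = 10.6637

x* = (-1.0122, -0.5417, 0.8072), lambda* = (2.4661)


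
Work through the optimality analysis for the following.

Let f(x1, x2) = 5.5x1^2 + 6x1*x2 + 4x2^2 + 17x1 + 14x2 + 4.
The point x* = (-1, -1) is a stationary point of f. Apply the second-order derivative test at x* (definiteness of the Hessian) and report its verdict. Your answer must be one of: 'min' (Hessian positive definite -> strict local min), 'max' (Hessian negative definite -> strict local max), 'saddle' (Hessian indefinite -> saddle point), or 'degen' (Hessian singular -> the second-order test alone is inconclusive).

Compute the Hessian H = grad^2 f:
  H = [[11, 6], [6, 8]]
Verify stationarity: grad f(x*) = H x* + g = (0, 0).
Eigenvalues of H: 3.3153, 15.6847.
Both eigenvalues > 0, so H is positive definite -> x* is a strict local min.

min


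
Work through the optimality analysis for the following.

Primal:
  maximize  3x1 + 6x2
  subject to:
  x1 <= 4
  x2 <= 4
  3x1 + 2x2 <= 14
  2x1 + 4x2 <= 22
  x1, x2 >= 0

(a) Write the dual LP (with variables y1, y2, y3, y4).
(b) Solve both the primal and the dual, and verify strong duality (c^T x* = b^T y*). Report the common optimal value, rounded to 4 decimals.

The standard primal-dual pair for 'max c^T x s.t. A x <= b, x >= 0' is:
  Dual:  min b^T y  s.t.  A^T y >= c,  y >= 0.

So the dual LP is:
  minimize  4y1 + 4y2 + 14y3 + 22y4
  subject to:
    y1 + 3y3 + 2y4 >= 3
    y2 + 2y3 + 4y4 >= 6
    y1, y2, y3, y4 >= 0

Solving the primal: x* = (2, 4).
  primal value c^T x* = 30.
Solving the dual: y* = (0, 4, 1, 0).
  dual value b^T y* = 30.
Strong duality: c^T x* = b^T y*. Confirmed.

30


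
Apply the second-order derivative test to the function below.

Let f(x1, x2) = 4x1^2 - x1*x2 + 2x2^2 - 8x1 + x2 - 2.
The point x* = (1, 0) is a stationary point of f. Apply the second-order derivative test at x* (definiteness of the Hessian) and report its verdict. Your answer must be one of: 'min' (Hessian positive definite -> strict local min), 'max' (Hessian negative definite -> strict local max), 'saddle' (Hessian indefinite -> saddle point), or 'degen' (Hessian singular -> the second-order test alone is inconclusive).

Compute the Hessian H = grad^2 f:
  H = [[8, -1], [-1, 4]]
Verify stationarity: grad f(x*) = H x* + g = (0, 0).
Eigenvalues of H: 3.7639, 8.2361.
Both eigenvalues > 0, so H is positive definite -> x* is a strict local min.

min


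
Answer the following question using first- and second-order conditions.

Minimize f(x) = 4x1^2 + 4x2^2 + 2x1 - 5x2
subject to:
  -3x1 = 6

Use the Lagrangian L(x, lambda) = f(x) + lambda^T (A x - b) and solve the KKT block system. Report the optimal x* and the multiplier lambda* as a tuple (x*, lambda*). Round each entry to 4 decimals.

Form the Lagrangian:
  L(x, lambda) = (1/2) x^T Q x + c^T x + lambda^T (A x - b)
Stationarity (grad_x L = 0): Q x + c + A^T lambda = 0.
Primal feasibility: A x = b.

This gives the KKT block system:
  [ Q   A^T ] [ x     ]   [-c ]
  [ A    0  ] [ lambda ] = [ b ]

Solving the linear system:
  x*      = (-2, 0.625)
  lambda* = (-4.6667)
  f(x*)   = 10.4375

x* = (-2, 0.625), lambda* = (-4.6667)


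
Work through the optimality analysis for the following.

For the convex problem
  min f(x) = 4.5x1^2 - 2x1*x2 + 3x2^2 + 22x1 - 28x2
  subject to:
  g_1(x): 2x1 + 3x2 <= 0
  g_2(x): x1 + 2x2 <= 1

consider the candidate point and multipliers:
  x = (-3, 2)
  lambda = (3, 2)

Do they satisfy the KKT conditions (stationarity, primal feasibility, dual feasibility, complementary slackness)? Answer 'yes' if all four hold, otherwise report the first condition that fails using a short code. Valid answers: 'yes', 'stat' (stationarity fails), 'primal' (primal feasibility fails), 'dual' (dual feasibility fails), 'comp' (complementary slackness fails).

Gradient of f: grad f(x) = Q x + c = (-9, -10)
Constraint values g_i(x) = a_i^T x - b_i:
  g_1((-3, 2)) = 0
  g_2((-3, 2)) = 0
Stationarity residual: grad f(x) + sum_i lambda_i a_i = (-1, 3)
  -> stationarity FAILS
Primal feasibility (all g_i <= 0): OK
Dual feasibility (all lambda_i >= 0): OK
Complementary slackness (lambda_i * g_i(x) = 0 for all i): OK

Verdict: the first failing condition is stationarity -> stat.

stat


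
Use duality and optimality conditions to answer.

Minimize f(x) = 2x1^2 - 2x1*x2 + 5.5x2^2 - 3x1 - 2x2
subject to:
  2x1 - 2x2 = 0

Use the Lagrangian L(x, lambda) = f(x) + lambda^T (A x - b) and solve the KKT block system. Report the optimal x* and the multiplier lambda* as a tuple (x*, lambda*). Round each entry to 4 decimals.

Form the Lagrangian:
  L(x, lambda) = (1/2) x^T Q x + c^T x + lambda^T (A x - b)
Stationarity (grad_x L = 0): Q x + c + A^T lambda = 0.
Primal feasibility: A x = b.

This gives the KKT block system:
  [ Q   A^T ] [ x     ]   [-c ]
  [ A    0  ] [ lambda ] = [ b ]

Solving the linear system:
  x*      = (0.4545, 0.4545)
  lambda* = (1.0455)
  f(x*)   = -1.1364

x* = (0.4545, 0.4545), lambda* = (1.0455)


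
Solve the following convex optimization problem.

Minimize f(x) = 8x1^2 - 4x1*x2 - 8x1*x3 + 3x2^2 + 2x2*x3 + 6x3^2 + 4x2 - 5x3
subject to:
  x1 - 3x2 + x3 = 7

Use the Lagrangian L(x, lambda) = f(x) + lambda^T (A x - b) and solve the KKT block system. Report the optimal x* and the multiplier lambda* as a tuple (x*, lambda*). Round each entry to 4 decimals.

Form the Lagrangian:
  L(x, lambda) = (1/2) x^T Q x + c^T x + lambda^T (A x - b)
Stationarity (grad_x L = 0): Q x + c + A^T lambda = 0.
Primal feasibility: A x = b.

This gives the KKT block system:
  [ Q   A^T ] [ x     ]   [-c ]
  [ A    0  ] [ lambda ] = [ b ]

Solving the linear system:
  x*      = (0.1515, -1.9444, 1.0152)
  lambda* = (-2.0808)
  f(x*)   = 0.8561

x* = (0.1515, -1.9444, 1.0152), lambda* = (-2.0808)


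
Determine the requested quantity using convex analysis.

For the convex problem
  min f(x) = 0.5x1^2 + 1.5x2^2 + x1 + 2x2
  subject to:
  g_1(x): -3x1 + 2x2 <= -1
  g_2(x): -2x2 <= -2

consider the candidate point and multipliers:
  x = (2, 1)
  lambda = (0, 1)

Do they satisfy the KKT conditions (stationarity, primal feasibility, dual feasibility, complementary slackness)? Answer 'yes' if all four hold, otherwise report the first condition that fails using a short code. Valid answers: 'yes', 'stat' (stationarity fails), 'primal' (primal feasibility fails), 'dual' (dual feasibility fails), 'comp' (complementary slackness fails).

Gradient of f: grad f(x) = Q x + c = (3, 5)
Constraint values g_i(x) = a_i^T x - b_i:
  g_1((2, 1)) = -3
  g_2((2, 1)) = 0
Stationarity residual: grad f(x) + sum_i lambda_i a_i = (3, 3)
  -> stationarity FAILS
Primal feasibility (all g_i <= 0): OK
Dual feasibility (all lambda_i >= 0): OK
Complementary slackness (lambda_i * g_i(x) = 0 for all i): OK

Verdict: the first failing condition is stationarity -> stat.

stat


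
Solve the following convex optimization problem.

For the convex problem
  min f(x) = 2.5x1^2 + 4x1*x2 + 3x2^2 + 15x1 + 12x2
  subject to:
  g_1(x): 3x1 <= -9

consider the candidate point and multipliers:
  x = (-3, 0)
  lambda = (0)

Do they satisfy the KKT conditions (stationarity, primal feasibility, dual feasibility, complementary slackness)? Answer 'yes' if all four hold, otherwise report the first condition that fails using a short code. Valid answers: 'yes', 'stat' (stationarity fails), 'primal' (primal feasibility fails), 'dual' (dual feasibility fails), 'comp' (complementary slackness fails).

Gradient of f: grad f(x) = Q x + c = (0, 0)
Constraint values g_i(x) = a_i^T x - b_i:
  g_1((-3, 0)) = 0
Stationarity residual: grad f(x) + sum_i lambda_i a_i = (0, 0)
  -> stationarity OK
Primal feasibility (all g_i <= 0): OK
Dual feasibility (all lambda_i >= 0): OK
Complementary slackness (lambda_i * g_i(x) = 0 for all i): OK

Verdict: yes, KKT holds.

yes


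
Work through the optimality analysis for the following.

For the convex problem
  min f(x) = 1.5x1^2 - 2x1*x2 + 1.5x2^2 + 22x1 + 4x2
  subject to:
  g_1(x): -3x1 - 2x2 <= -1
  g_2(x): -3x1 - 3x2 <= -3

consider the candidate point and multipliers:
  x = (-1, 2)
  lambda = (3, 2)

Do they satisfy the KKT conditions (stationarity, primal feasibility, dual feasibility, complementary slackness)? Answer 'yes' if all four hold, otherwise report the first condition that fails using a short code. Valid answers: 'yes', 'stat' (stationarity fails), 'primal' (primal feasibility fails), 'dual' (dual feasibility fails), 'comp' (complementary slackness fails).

Gradient of f: grad f(x) = Q x + c = (15, 12)
Constraint values g_i(x) = a_i^T x - b_i:
  g_1((-1, 2)) = 0
  g_2((-1, 2)) = 0
Stationarity residual: grad f(x) + sum_i lambda_i a_i = (0, 0)
  -> stationarity OK
Primal feasibility (all g_i <= 0): OK
Dual feasibility (all lambda_i >= 0): OK
Complementary slackness (lambda_i * g_i(x) = 0 for all i): OK

Verdict: yes, KKT holds.

yes


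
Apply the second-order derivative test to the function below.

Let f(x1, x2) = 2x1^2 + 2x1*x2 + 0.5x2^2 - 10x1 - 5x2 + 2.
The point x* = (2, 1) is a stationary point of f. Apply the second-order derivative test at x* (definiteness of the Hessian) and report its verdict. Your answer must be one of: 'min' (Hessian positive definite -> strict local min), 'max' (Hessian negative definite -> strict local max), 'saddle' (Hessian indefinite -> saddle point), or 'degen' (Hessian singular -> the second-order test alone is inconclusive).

Compute the Hessian H = grad^2 f:
  H = [[4, 2], [2, 1]]
Verify stationarity: grad f(x*) = H x* + g = (0, 0).
Eigenvalues of H: 0, 5.
H has a zero eigenvalue (singular; positive semidefinite but not definite), so H is neither positive definite, negative definite, nor indefinite. The second-order test alone is inconclusive -> degen.
(Indeed, f is constant along the null direction of H through x*, so x* is not a strict local extremum.)

degen


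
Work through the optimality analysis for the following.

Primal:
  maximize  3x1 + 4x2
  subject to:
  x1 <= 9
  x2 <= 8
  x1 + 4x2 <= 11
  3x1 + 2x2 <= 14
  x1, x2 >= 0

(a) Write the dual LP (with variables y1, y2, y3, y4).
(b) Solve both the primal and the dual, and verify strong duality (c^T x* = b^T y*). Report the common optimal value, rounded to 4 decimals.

The standard primal-dual pair for 'max c^T x s.t. A x <= b, x >= 0' is:
  Dual:  min b^T y  s.t.  A^T y >= c,  y >= 0.

So the dual LP is:
  minimize  9y1 + 8y2 + 11y3 + 14y4
  subject to:
    y1 + y3 + 3y4 >= 3
    y2 + 4y3 + 2y4 >= 4
    y1, y2, y3, y4 >= 0

Solving the primal: x* = (3.4, 1.9).
  primal value c^T x* = 17.8.
Solving the dual: y* = (0, 0, 0.6, 0.8).
  dual value b^T y* = 17.8.
Strong duality: c^T x* = b^T y*. Confirmed.

17.8


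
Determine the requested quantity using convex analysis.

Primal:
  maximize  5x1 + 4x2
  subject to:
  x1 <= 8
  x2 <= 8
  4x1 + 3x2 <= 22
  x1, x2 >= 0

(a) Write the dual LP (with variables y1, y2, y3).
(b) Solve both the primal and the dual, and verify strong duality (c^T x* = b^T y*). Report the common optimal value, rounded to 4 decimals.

The standard primal-dual pair for 'max c^T x s.t. A x <= b, x >= 0' is:
  Dual:  min b^T y  s.t.  A^T y >= c,  y >= 0.

So the dual LP is:
  minimize  8y1 + 8y2 + 22y3
  subject to:
    y1 + 4y3 >= 5
    y2 + 3y3 >= 4
    y1, y2, y3 >= 0

Solving the primal: x* = (0, 7.3333).
  primal value c^T x* = 29.3333.
Solving the dual: y* = (0, 0, 1.3333).
  dual value b^T y* = 29.3333.
Strong duality: c^T x* = b^T y*. Confirmed.

29.3333


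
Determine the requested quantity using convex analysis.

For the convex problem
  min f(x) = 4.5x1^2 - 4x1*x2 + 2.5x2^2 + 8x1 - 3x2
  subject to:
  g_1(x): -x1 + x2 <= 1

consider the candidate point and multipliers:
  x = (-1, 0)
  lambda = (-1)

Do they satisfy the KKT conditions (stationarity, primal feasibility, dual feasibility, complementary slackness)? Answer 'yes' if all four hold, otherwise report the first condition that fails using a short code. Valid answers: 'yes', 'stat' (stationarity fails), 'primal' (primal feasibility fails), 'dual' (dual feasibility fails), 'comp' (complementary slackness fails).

Gradient of f: grad f(x) = Q x + c = (-1, 1)
Constraint values g_i(x) = a_i^T x - b_i:
  g_1((-1, 0)) = 0
Stationarity residual: grad f(x) + sum_i lambda_i a_i = (0, 0)
  -> stationarity OK
Primal feasibility (all g_i <= 0): OK
Dual feasibility (all lambda_i >= 0): FAILS
Complementary slackness (lambda_i * g_i(x) = 0 for all i): OK

Verdict: the first failing condition is dual_feasibility -> dual.

dual


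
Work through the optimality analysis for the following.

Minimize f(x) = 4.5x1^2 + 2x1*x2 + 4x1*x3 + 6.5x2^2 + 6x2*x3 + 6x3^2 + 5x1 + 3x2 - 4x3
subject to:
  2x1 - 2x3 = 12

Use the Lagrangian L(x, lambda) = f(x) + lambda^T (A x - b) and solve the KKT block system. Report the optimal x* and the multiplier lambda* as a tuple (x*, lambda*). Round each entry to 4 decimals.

Form the Lagrangian:
  L(x, lambda) = (1/2) x^T Q x + c^T x + lambda^T (A x - b)
Stationarity (grad_x L = 0): Q x + c + A^T lambda = 0.
Primal feasibility: A x = b.

This gives the KKT block system:
  [ Q   A^T ] [ x     ]   [-c ]
  [ A    0  ] [ lambda ] = [ b ]

Solving the linear system:
  x*      = (3.1022, 0.6294, -2.8978)
  lambda* = (-11.2939)
  f(x*)   = 82.2588

x* = (3.1022, 0.6294, -2.8978), lambda* = (-11.2939)


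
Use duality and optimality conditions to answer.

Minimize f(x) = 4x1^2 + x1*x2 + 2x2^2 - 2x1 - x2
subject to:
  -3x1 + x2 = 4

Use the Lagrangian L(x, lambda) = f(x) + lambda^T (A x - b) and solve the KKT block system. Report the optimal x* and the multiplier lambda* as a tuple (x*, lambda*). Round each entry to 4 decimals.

Form the Lagrangian:
  L(x, lambda) = (1/2) x^T Q x + c^T x + lambda^T (A x - b)
Stationarity (grad_x L = 0): Q x + c + A^T lambda = 0.
Primal feasibility: A x = b.

This gives the KKT block system:
  [ Q   A^T ] [ x     ]   [-c ]
  [ A    0  ] [ lambda ] = [ b ]

Solving the linear system:
  x*      = (-0.94, 1.18)
  lambda* = (-2.78)
  f(x*)   = 5.91

x* = (-0.94, 1.18), lambda* = (-2.78)


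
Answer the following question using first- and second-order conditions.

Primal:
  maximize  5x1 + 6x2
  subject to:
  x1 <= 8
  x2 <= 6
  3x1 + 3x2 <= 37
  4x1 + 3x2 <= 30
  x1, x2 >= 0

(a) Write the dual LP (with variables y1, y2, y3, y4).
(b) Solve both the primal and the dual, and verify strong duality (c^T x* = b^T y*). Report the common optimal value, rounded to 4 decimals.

The standard primal-dual pair for 'max c^T x s.t. A x <= b, x >= 0' is:
  Dual:  min b^T y  s.t.  A^T y >= c,  y >= 0.

So the dual LP is:
  minimize  8y1 + 6y2 + 37y3 + 30y4
  subject to:
    y1 + 3y3 + 4y4 >= 5
    y2 + 3y3 + 3y4 >= 6
    y1, y2, y3, y4 >= 0

Solving the primal: x* = (3, 6).
  primal value c^T x* = 51.
Solving the dual: y* = (0, 2.25, 0, 1.25).
  dual value b^T y* = 51.
Strong duality: c^T x* = b^T y*. Confirmed.

51


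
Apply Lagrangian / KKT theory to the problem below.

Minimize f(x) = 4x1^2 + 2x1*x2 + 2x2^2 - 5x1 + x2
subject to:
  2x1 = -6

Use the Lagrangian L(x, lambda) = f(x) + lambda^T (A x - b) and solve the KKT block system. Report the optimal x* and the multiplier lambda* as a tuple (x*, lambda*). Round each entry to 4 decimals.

Form the Lagrangian:
  L(x, lambda) = (1/2) x^T Q x + c^T x + lambda^T (A x - b)
Stationarity (grad_x L = 0): Q x + c + A^T lambda = 0.
Primal feasibility: A x = b.

This gives the KKT block system:
  [ Q   A^T ] [ x     ]   [-c ]
  [ A    0  ] [ lambda ] = [ b ]

Solving the linear system:
  x*      = (-3, 1.25)
  lambda* = (13.25)
  f(x*)   = 47.875

x* = (-3, 1.25), lambda* = (13.25)


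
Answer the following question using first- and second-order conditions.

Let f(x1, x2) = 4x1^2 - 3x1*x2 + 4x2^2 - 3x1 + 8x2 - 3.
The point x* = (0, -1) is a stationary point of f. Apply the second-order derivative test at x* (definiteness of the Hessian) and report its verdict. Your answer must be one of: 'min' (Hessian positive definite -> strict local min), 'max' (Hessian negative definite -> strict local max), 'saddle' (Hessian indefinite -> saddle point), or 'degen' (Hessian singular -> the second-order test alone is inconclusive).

Compute the Hessian H = grad^2 f:
  H = [[8, -3], [-3, 8]]
Verify stationarity: grad f(x*) = H x* + g = (0, 0).
Eigenvalues of H: 5, 11.
Both eigenvalues > 0, so H is positive definite -> x* is a strict local min.

min


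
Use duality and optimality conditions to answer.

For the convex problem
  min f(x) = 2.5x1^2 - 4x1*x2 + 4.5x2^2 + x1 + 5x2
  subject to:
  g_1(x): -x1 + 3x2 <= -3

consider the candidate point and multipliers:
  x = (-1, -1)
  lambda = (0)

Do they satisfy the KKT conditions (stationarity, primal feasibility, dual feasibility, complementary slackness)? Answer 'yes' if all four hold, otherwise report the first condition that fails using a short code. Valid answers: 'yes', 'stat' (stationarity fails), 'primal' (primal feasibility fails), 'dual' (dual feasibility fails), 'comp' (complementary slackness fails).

Gradient of f: grad f(x) = Q x + c = (0, 0)
Constraint values g_i(x) = a_i^T x - b_i:
  g_1((-1, -1)) = 1
Stationarity residual: grad f(x) + sum_i lambda_i a_i = (0, 0)
  -> stationarity OK
Primal feasibility (all g_i <= 0): FAILS
Dual feasibility (all lambda_i >= 0): OK
Complementary slackness (lambda_i * g_i(x) = 0 for all i): OK

Verdict: the first failing condition is primal_feasibility -> primal.

primal


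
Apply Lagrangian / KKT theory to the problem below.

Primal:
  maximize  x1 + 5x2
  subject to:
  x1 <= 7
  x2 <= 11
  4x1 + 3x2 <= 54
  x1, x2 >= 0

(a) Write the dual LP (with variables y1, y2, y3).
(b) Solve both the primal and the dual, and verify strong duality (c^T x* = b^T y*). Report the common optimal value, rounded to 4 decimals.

The standard primal-dual pair for 'max c^T x s.t. A x <= b, x >= 0' is:
  Dual:  min b^T y  s.t.  A^T y >= c,  y >= 0.

So the dual LP is:
  minimize  7y1 + 11y2 + 54y3
  subject to:
    y1 + 4y3 >= 1
    y2 + 3y3 >= 5
    y1, y2, y3 >= 0

Solving the primal: x* = (5.25, 11).
  primal value c^T x* = 60.25.
Solving the dual: y* = (0, 4.25, 0.25).
  dual value b^T y* = 60.25.
Strong duality: c^T x* = b^T y*. Confirmed.

60.25


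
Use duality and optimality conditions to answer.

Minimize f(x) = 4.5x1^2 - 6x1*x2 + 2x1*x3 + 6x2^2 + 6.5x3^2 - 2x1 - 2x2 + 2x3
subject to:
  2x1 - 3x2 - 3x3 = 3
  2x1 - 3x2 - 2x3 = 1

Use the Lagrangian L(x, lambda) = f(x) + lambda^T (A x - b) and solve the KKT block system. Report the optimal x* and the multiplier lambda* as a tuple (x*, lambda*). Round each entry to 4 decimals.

Form the Lagrangian:
  L(x, lambda) = (1/2) x^T Q x + c^T x + lambda^T (A x - b)
Stationarity (grad_x L = 0): Q x + c + A^T lambda = 0.
Primal feasibility: A x = b.

This gives the KKT block system:
  [ Q   A^T ] [ x     ]   [-c ]
  [ A    0  ] [ lambda ] = [ b ]

Solving the linear system:
  x*      = (0.8421, 1.5614, -2)
  lambda* = (-30.1053, 34)
  f(x*)   = 23.7544

x* = (0.8421, 1.5614, -2), lambda* = (-30.1053, 34)


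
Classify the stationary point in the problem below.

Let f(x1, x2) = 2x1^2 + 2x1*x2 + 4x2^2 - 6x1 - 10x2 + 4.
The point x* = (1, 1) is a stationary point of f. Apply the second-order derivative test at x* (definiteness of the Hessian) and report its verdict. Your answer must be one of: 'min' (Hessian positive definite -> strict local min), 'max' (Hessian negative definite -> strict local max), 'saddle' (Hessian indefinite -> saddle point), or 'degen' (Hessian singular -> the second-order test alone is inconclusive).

Compute the Hessian H = grad^2 f:
  H = [[4, 2], [2, 8]]
Verify stationarity: grad f(x*) = H x* + g = (0, 0).
Eigenvalues of H: 3.1716, 8.8284.
Both eigenvalues > 0, so H is positive definite -> x* is a strict local min.

min


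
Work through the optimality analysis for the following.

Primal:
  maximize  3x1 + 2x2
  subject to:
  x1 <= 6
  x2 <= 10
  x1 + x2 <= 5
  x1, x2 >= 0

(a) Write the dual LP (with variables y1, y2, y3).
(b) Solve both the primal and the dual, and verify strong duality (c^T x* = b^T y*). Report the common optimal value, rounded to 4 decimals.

The standard primal-dual pair for 'max c^T x s.t. A x <= b, x >= 0' is:
  Dual:  min b^T y  s.t.  A^T y >= c,  y >= 0.

So the dual LP is:
  minimize  6y1 + 10y2 + 5y3
  subject to:
    y1 + y3 >= 3
    y2 + y3 >= 2
    y1, y2, y3 >= 0

Solving the primal: x* = (5, 0).
  primal value c^T x* = 15.
Solving the dual: y* = (0, 0, 3).
  dual value b^T y* = 15.
Strong duality: c^T x* = b^T y*. Confirmed.

15


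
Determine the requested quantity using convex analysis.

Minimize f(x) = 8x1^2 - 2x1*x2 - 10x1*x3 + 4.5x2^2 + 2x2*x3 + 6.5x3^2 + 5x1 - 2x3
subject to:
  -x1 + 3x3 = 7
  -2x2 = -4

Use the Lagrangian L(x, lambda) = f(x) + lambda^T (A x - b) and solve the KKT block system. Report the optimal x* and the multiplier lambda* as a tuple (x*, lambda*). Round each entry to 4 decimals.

Form the Lagrangian:
  L(x, lambda) = (1/2) x^T Q x + c^T x + lambda^T (A x - b)
Stationarity (grad_x L = 0): Q x + c + A^T lambda = 0.
Primal feasibility: A x = b.

This gives the KKT block system:
  [ Q   A^T ] [ x     ]   [-c ]
  [ A    0  ] [ lambda ] = [ b ]

Solving the linear system:
  x*      = (1.0722, 2, 2.6907)
  lambda* = (-8.7526, 10.6186)
  f(x*)   = 51.8608

x* = (1.0722, 2, 2.6907), lambda* = (-8.7526, 10.6186)


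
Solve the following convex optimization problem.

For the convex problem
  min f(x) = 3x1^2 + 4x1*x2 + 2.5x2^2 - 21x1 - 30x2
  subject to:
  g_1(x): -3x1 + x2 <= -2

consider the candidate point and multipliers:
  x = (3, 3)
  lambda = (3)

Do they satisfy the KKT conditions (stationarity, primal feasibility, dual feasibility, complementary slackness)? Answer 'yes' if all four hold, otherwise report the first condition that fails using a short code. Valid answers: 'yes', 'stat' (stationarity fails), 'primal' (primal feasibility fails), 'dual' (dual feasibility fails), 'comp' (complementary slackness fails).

Gradient of f: grad f(x) = Q x + c = (9, -3)
Constraint values g_i(x) = a_i^T x - b_i:
  g_1((3, 3)) = -4
Stationarity residual: grad f(x) + sum_i lambda_i a_i = (0, 0)
  -> stationarity OK
Primal feasibility (all g_i <= 0): OK
Dual feasibility (all lambda_i >= 0): OK
Complementary slackness (lambda_i * g_i(x) = 0 for all i): FAILS

Verdict: the first failing condition is complementary_slackness -> comp.

comp


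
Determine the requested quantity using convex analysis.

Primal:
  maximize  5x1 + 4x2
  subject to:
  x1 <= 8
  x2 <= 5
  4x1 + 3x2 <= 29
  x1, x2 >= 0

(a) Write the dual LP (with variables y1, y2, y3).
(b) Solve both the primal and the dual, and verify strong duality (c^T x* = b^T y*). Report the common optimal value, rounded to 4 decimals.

The standard primal-dual pair for 'max c^T x s.t. A x <= b, x >= 0' is:
  Dual:  min b^T y  s.t.  A^T y >= c,  y >= 0.

So the dual LP is:
  minimize  8y1 + 5y2 + 29y3
  subject to:
    y1 + 4y3 >= 5
    y2 + 3y3 >= 4
    y1, y2, y3 >= 0

Solving the primal: x* = (3.5, 5).
  primal value c^T x* = 37.5.
Solving the dual: y* = (0, 0.25, 1.25).
  dual value b^T y* = 37.5.
Strong duality: c^T x* = b^T y*. Confirmed.

37.5


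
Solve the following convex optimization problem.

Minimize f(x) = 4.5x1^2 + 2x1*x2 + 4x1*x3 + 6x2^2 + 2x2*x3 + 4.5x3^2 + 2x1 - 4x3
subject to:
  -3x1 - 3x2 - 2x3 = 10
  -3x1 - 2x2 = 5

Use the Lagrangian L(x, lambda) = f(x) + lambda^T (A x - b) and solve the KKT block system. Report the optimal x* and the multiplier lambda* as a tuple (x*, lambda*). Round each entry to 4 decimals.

Form the Lagrangian:
  L(x, lambda) = (1/2) x^T Q x + c^T x + lambda^T (A x - b)
Stationarity (grad_x L = 0): Q x + c + A^T lambda = 0.
Primal feasibility: A x = b.

This gives the KKT block system:
  [ Q   A^T ] [ x     ]   [-c ]
  [ A    0  ] [ lambda ] = [ b ]

Solving the linear system:
  x*      = (-0.6991, -1.4513, -1.7744)
  lambda* = (-12.8342, 8.0701)
  f(x*)   = 46.8453

x* = (-0.6991, -1.4513, -1.7744), lambda* = (-12.8342, 8.0701)


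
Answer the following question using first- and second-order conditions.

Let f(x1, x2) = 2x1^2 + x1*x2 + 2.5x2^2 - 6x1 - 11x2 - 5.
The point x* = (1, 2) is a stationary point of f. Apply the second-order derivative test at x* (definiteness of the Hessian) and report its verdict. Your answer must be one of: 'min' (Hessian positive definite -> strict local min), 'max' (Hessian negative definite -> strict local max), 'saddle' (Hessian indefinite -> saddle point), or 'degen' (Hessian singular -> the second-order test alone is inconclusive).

Compute the Hessian H = grad^2 f:
  H = [[4, 1], [1, 5]]
Verify stationarity: grad f(x*) = H x* + g = (0, 0).
Eigenvalues of H: 3.382, 5.618.
Both eigenvalues > 0, so H is positive definite -> x* is a strict local min.

min


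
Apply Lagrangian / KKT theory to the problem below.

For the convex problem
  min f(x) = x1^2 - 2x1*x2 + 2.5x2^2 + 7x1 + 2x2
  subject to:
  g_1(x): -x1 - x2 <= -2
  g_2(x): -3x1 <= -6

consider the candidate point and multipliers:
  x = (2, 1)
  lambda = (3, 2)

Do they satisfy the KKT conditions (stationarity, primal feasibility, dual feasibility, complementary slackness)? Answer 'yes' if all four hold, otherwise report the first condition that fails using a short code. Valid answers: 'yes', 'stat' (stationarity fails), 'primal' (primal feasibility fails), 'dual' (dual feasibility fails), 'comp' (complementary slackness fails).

Gradient of f: grad f(x) = Q x + c = (9, 3)
Constraint values g_i(x) = a_i^T x - b_i:
  g_1((2, 1)) = -1
  g_2((2, 1)) = 0
Stationarity residual: grad f(x) + sum_i lambda_i a_i = (0, 0)
  -> stationarity OK
Primal feasibility (all g_i <= 0): OK
Dual feasibility (all lambda_i >= 0): OK
Complementary slackness (lambda_i * g_i(x) = 0 for all i): FAILS

Verdict: the first failing condition is complementary_slackness -> comp.

comp
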